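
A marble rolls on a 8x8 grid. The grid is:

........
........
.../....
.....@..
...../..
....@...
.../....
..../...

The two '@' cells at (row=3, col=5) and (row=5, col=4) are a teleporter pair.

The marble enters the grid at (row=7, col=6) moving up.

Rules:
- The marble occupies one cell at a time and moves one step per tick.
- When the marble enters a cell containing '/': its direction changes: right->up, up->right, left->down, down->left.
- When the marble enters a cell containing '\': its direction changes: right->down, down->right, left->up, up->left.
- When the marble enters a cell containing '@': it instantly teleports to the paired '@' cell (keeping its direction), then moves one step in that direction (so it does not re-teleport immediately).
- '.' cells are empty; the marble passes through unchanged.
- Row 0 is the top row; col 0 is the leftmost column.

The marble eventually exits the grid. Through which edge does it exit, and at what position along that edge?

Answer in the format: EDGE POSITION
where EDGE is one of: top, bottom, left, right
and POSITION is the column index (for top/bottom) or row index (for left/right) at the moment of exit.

Answer: top 6

Derivation:
Step 1: enter (7,6), '.' pass, move up to (6,6)
Step 2: enter (6,6), '.' pass, move up to (5,6)
Step 3: enter (5,6), '.' pass, move up to (4,6)
Step 4: enter (4,6), '.' pass, move up to (3,6)
Step 5: enter (3,6), '.' pass, move up to (2,6)
Step 6: enter (2,6), '.' pass, move up to (1,6)
Step 7: enter (1,6), '.' pass, move up to (0,6)
Step 8: enter (0,6), '.' pass, move up to (-1,6)
Step 9: at (-1,6) — EXIT via top edge, pos 6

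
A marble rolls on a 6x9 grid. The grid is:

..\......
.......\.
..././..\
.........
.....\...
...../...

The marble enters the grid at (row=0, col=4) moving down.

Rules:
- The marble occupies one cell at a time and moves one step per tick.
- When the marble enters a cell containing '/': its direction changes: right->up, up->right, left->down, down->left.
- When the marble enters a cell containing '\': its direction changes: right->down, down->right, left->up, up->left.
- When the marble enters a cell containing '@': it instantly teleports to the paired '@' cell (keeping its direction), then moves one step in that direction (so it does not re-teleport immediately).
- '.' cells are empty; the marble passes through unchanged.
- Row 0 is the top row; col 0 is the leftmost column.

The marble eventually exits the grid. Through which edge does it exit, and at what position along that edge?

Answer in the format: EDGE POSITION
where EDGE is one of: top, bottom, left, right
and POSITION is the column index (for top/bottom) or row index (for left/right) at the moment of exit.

Step 1: enter (0,4), '.' pass, move down to (1,4)
Step 2: enter (1,4), '.' pass, move down to (2,4)
Step 3: enter (2,4), '.' pass, move down to (3,4)
Step 4: enter (3,4), '.' pass, move down to (4,4)
Step 5: enter (4,4), '.' pass, move down to (5,4)
Step 6: enter (5,4), '.' pass, move down to (6,4)
Step 7: at (6,4) — EXIT via bottom edge, pos 4

Answer: bottom 4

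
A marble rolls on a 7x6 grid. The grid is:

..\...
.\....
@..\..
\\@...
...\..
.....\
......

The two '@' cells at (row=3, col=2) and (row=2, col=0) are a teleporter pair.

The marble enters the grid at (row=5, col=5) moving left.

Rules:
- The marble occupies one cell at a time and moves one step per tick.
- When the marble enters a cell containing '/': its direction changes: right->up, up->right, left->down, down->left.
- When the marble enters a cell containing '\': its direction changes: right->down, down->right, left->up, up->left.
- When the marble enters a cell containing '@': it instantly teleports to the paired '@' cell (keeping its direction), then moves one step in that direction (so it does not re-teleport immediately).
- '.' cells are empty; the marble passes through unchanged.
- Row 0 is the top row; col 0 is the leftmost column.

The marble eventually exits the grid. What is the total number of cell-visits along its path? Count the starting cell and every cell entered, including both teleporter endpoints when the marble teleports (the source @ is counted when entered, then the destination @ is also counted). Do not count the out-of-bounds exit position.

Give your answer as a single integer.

Step 1: enter (5,5), '\' deflects left->up, move up to (4,5)
Step 2: enter (4,5), '.' pass, move up to (3,5)
Step 3: enter (3,5), '.' pass, move up to (2,5)
Step 4: enter (2,5), '.' pass, move up to (1,5)
Step 5: enter (1,5), '.' pass, move up to (0,5)
Step 6: enter (0,5), '.' pass, move up to (-1,5)
Step 7: at (-1,5) — EXIT via top edge, pos 5
Path length (cell visits): 6

Answer: 6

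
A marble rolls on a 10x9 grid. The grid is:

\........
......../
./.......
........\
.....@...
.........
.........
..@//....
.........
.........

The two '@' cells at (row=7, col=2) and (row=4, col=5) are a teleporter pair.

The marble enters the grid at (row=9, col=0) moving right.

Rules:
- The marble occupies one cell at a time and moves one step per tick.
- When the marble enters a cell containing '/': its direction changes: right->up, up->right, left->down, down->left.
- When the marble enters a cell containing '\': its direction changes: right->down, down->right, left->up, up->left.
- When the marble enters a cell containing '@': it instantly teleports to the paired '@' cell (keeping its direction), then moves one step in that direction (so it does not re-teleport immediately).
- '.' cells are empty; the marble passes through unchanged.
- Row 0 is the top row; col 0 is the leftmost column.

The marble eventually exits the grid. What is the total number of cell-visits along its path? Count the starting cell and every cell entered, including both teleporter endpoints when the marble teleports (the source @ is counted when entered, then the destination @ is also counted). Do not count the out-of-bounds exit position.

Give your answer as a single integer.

Answer: 9

Derivation:
Step 1: enter (9,0), '.' pass, move right to (9,1)
Step 2: enter (9,1), '.' pass, move right to (9,2)
Step 3: enter (9,2), '.' pass, move right to (9,3)
Step 4: enter (9,3), '.' pass, move right to (9,4)
Step 5: enter (9,4), '.' pass, move right to (9,5)
Step 6: enter (9,5), '.' pass, move right to (9,6)
Step 7: enter (9,6), '.' pass, move right to (9,7)
Step 8: enter (9,7), '.' pass, move right to (9,8)
Step 9: enter (9,8), '.' pass, move right to (9,9)
Step 10: at (9,9) — EXIT via right edge, pos 9
Path length (cell visits): 9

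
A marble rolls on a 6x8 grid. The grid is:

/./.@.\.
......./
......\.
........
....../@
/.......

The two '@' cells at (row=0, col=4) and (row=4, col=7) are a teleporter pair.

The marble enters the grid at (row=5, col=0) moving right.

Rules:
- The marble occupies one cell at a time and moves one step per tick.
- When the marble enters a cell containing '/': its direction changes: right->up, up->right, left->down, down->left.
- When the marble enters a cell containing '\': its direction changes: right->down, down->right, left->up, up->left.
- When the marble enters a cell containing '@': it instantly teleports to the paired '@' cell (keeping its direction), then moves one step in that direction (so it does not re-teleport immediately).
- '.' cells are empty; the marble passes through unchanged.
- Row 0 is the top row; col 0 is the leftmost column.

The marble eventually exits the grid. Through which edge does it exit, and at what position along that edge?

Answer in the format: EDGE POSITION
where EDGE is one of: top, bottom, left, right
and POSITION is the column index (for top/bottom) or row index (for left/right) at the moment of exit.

Answer: top 2

Derivation:
Step 1: enter (5,0), '/' deflects right->up, move up to (4,0)
Step 2: enter (4,0), '.' pass, move up to (3,0)
Step 3: enter (3,0), '.' pass, move up to (2,0)
Step 4: enter (2,0), '.' pass, move up to (1,0)
Step 5: enter (1,0), '.' pass, move up to (0,0)
Step 6: enter (0,0), '/' deflects up->right, move right to (0,1)
Step 7: enter (0,1), '.' pass, move right to (0,2)
Step 8: enter (0,2), '/' deflects right->up, move up to (-1,2)
Step 9: at (-1,2) — EXIT via top edge, pos 2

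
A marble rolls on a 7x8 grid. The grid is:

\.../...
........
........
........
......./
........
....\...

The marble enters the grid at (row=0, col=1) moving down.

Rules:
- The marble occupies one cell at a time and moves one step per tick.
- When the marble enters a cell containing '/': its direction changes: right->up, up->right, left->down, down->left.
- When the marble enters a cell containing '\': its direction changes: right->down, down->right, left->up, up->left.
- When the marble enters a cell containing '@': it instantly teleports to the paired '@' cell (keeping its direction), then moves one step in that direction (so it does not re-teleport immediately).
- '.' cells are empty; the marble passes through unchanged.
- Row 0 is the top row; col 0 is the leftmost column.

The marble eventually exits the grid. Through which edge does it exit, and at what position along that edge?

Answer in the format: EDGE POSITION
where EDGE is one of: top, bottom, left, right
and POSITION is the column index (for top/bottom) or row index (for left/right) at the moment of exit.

Answer: bottom 1

Derivation:
Step 1: enter (0,1), '.' pass, move down to (1,1)
Step 2: enter (1,1), '.' pass, move down to (2,1)
Step 3: enter (2,1), '.' pass, move down to (3,1)
Step 4: enter (3,1), '.' pass, move down to (4,1)
Step 5: enter (4,1), '.' pass, move down to (5,1)
Step 6: enter (5,1), '.' pass, move down to (6,1)
Step 7: enter (6,1), '.' pass, move down to (7,1)
Step 8: at (7,1) — EXIT via bottom edge, pos 1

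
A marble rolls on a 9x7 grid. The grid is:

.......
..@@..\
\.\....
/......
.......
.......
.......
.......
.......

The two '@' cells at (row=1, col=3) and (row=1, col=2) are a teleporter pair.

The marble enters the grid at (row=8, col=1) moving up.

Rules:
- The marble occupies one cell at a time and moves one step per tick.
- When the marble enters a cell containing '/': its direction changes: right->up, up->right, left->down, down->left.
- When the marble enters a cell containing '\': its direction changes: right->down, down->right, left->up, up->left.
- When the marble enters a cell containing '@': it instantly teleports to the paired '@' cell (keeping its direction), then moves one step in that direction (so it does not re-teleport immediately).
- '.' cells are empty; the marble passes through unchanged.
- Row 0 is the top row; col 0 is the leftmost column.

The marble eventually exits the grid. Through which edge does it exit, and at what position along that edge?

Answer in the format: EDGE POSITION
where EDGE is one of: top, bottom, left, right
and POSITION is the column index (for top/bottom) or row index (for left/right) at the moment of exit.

Answer: top 1

Derivation:
Step 1: enter (8,1), '.' pass, move up to (7,1)
Step 2: enter (7,1), '.' pass, move up to (6,1)
Step 3: enter (6,1), '.' pass, move up to (5,1)
Step 4: enter (5,1), '.' pass, move up to (4,1)
Step 5: enter (4,1), '.' pass, move up to (3,1)
Step 6: enter (3,1), '.' pass, move up to (2,1)
Step 7: enter (2,1), '.' pass, move up to (1,1)
Step 8: enter (1,1), '.' pass, move up to (0,1)
Step 9: enter (0,1), '.' pass, move up to (-1,1)
Step 10: at (-1,1) — EXIT via top edge, pos 1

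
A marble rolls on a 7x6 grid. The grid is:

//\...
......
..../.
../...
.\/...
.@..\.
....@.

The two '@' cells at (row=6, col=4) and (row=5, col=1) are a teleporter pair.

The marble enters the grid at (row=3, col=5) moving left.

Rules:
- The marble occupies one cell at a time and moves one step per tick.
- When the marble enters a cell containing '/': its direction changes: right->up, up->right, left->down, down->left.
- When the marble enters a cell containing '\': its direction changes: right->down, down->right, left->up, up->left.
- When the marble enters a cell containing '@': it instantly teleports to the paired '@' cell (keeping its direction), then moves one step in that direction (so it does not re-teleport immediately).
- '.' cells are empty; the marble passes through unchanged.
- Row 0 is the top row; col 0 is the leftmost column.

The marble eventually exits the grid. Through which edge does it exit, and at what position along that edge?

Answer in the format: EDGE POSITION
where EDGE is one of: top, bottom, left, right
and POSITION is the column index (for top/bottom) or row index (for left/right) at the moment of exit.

Step 1: enter (3,5), '.' pass, move left to (3,4)
Step 2: enter (3,4), '.' pass, move left to (3,3)
Step 3: enter (3,3), '.' pass, move left to (3,2)
Step 4: enter (3,2), '/' deflects left->down, move down to (4,2)
Step 5: enter (4,2), '/' deflects down->left, move left to (4,1)
Step 6: enter (4,1), '\' deflects left->up, move up to (3,1)
Step 7: enter (3,1), '.' pass, move up to (2,1)
Step 8: enter (2,1), '.' pass, move up to (1,1)
Step 9: enter (1,1), '.' pass, move up to (0,1)
Step 10: enter (0,1), '/' deflects up->right, move right to (0,2)
Step 11: enter (0,2), '\' deflects right->down, move down to (1,2)
Step 12: enter (1,2), '.' pass, move down to (2,2)
Step 13: enter (2,2), '.' pass, move down to (3,2)
Step 14: enter (3,2), '/' deflects down->left, move left to (3,1)
Step 15: enter (3,1), '.' pass, move left to (3,0)
Step 16: enter (3,0), '.' pass, move left to (3,-1)
Step 17: at (3,-1) — EXIT via left edge, pos 3

Answer: left 3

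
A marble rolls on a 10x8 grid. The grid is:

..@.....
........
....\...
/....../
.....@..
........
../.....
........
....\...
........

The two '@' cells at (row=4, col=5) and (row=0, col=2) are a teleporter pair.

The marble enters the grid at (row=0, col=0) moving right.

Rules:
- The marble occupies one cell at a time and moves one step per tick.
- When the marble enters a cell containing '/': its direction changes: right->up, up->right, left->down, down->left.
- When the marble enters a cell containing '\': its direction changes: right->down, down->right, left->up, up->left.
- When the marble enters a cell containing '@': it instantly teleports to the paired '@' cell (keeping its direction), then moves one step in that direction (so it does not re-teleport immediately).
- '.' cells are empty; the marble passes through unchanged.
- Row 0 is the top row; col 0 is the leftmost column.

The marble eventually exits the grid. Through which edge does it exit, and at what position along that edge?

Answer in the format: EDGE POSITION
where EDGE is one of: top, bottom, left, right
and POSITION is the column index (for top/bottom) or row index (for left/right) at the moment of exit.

Answer: right 4

Derivation:
Step 1: enter (0,0), '.' pass, move right to (0,1)
Step 2: enter (0,1), '.' pass, move right to (0,2)
Step 3: enter (0,2), '@' teleport (0,2)->(4,5), also enter (4,5), move right to (4,6)
Step 4: enter (4,6), '.' pass, move right to (4,7)
Step 5: enter (4,7), '.' pass, move right to (4,8)
Step 6: at (4,8) — EXIT via right edge, pos 4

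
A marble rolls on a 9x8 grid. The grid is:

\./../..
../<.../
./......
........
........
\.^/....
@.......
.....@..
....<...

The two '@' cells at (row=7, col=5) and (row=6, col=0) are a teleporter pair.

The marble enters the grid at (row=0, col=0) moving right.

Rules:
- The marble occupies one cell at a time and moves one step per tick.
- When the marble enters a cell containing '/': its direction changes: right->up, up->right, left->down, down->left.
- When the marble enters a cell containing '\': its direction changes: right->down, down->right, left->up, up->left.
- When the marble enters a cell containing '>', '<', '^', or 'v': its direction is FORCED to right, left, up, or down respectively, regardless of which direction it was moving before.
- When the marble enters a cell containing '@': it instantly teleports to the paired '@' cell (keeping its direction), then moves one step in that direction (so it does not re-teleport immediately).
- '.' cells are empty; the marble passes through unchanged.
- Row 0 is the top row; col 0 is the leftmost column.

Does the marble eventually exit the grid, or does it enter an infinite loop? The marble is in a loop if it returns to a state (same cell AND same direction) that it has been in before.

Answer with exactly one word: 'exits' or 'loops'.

Answer: loops

Derivation:
Step 1: enter (0,0), '\' deflects right->down, move down to (1,0)
Step 2: enter (1,0), '.' pass, move down to (2,0)
Step 3: enter (2,0), '.' pass, move down to (3,0)
Step 4: enter (3,0), '.' pass, move down to (4,0)
Step 5: enter (4,0), '.' pass, move down to (5,0)
Step 6: enter (5,0), '\' deflects down->right, move right to (5,1)
Step 7: enter (5,1), '.' pass, move right to (5,2)
Step 8: enter (5,2), '^' forces right->up, move up to (4,2)
Step 9: enter (4,2), '.' pass, move up to (3,2)
Step 10: enter (3,2), '.' pass, move up to (2,2)
Step 11: enter (2,2), '.' pass, move up to (1,2)
Step 12: enter (1,2), '/' deflects up->right, move right to (1,3)
Step 13: enter (1,3), '<' forces right->left, move left to (1,2)
Step 14: enter (1,2), '/' deflects left->down, move down to (2,2)
Step 15: enter (2,2), '.' pass, move down to (3,2)
Step 16: enter (3,2), '.' pass, move down to (4,2)
Step 17: enter (4,2), '.' pass, move down to (5,2)
Step 18: enter (5,2), '^' forces down->up, move up to (4,2)
Step 19: at (4,2) dir=up — LOOP DETECTED (seen before)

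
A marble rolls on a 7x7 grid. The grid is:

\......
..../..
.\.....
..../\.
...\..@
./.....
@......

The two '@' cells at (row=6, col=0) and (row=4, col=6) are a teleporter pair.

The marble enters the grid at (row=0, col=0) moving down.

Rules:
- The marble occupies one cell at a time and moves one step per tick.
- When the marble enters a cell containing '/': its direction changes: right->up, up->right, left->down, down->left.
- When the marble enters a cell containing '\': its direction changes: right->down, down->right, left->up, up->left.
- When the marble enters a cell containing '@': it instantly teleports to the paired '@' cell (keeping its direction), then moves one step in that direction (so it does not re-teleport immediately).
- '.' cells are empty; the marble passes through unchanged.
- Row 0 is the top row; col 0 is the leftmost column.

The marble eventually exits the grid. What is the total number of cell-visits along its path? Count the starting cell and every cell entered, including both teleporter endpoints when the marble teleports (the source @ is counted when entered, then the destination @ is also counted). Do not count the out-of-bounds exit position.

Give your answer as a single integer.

Step 1: enter (0,0), '\' deflects down->right, move right to (0,1)
Step 2: enter (0,1), '.' pass, move right to (0,2)
Step 3: enter (0,2), '.' pass, move right to (0,3)
Step 4: enter (0,3), '.' pass, move right to (0,4)
Step 5: enter (0,4), '.' pass, move right to (0,5)
Step 6: enter (0,5), '.' pass, move right to (0,6)
Step 7: enter (0,6), '.' pass, move right to (0,7)
Step 8: at (0,7) — EXIT via right edge, pos 0
Path length (cell visits): 7

Answer: 7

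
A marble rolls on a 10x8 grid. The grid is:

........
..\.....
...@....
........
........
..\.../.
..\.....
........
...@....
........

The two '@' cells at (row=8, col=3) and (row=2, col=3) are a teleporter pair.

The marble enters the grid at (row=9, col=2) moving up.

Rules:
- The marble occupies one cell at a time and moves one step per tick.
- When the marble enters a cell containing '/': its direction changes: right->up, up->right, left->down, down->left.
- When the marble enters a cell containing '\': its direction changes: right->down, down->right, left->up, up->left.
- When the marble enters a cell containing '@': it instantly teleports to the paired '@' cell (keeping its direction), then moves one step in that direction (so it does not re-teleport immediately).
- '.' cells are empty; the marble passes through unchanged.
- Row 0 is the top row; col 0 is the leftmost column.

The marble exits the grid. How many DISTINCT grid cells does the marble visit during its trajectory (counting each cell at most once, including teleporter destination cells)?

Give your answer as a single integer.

Answer: 6

Derivation:
Step 1: enter (9,2), '.' pass, move up to (8,2)
Step 2: enter (8,2), '.' pass, move up to (7,2)
Step 3: enter (7,2), '.' pass, move up to (6,2)
Step 4: enter (6,2), '\' deflects up->left, move left to (6,1)
Step 5: enter (6,1), '.' pass, move left to (6,0)
Step 6: enter (6,0), '.' pass, move left to (6,-1)
Step 7: at (6,-1) — EXIT via left edge, pos 6
Distinct cells visited: 6 (path length 6)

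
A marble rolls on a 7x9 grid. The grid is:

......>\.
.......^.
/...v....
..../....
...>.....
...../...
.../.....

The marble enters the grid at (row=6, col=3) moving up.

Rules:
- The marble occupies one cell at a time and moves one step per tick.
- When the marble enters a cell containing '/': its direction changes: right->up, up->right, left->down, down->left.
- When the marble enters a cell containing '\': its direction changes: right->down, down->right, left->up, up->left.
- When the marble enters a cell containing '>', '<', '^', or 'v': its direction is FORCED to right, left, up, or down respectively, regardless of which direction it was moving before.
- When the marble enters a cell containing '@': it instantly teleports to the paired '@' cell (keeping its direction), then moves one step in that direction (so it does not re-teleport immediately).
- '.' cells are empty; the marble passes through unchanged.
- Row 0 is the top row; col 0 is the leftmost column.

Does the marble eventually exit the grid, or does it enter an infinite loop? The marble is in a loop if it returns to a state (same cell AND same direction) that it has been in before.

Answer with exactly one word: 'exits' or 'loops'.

Step 1: enter (6,3), '/' deflects up->right, move right to (6,4)
Step 2: enter (6,4), '.' pass, move right to (6,5)
Step 3: enter (6,5), '.' pass, move right to (6,6)
Step 4: enter (6,6), '.' pass, move right to (6,7)
Step 5: enter (6,7), '.' pass, move right to (6,8)
Step 6: enter (6,8), '.' pass, move right to (6,9)
Step 7: at (6,9) — EXIT via right edge, pos 6

Answer: exits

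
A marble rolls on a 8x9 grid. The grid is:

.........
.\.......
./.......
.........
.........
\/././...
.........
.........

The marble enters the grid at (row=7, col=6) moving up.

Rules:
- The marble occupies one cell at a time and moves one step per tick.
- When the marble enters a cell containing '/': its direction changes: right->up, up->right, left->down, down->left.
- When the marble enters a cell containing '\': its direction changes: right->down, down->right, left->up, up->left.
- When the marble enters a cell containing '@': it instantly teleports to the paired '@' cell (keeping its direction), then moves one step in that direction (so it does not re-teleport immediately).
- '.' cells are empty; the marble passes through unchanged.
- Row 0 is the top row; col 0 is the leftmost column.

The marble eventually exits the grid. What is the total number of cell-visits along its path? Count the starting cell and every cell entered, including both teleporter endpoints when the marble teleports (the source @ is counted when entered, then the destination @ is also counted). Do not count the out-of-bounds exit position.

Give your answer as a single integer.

Answer: 8

Derivation:
Step 1: enter (7,6), '.' pass, move up to (6,6)
Step 2: enter (6,6), '.' pass, move up to (5,6)
Step 3: enter (5,6), '.' pass, move up to (4,6)
Step 4: enter (4,6), '.' pass, move up to (3,6)
Step 5: enter (3,6), '.' pass, move up to (2,6)
Step 6: enter (2,6), '.' pass, move up to (1,6)
Step 7: enter (1,6), '.' pass, move up to (0,6)
Step 8: enter (0,6), '.' pass, move up to (-1,6)
Step 9: at (-1,6) — EXIT via top edge, pos 6
Path length (cell visits): 8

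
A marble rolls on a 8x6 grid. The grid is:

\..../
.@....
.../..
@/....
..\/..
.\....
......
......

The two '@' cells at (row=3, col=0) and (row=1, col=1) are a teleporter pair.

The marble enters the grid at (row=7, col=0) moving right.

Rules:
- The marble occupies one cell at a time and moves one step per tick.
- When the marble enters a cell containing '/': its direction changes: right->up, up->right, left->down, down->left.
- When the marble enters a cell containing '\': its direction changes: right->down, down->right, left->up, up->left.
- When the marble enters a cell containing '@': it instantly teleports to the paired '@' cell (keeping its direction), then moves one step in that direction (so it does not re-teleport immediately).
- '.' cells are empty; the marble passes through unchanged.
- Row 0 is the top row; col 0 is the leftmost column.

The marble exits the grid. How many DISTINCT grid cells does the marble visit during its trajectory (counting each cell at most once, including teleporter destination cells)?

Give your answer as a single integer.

Step 1: enter (7,0), '.' pass, move right to (7,1)
Step 2: enter (7,1), '.' pass, move right to (7,2)
Step 3: enter (7,2), '.' pass, move right to (7,3)
Step 4: enter (7,3), '.' pass, move right to (7,4)
Step 5: enter (7,4), '.' pass, move right to (7,5)
Step 6: enter (7,5), '.' pass, move right to (7,6)
Step 7: at (7,6) — EXIT via right edge, pos 7
Distinct cells visited: 6 (path length 6)

Answer: 6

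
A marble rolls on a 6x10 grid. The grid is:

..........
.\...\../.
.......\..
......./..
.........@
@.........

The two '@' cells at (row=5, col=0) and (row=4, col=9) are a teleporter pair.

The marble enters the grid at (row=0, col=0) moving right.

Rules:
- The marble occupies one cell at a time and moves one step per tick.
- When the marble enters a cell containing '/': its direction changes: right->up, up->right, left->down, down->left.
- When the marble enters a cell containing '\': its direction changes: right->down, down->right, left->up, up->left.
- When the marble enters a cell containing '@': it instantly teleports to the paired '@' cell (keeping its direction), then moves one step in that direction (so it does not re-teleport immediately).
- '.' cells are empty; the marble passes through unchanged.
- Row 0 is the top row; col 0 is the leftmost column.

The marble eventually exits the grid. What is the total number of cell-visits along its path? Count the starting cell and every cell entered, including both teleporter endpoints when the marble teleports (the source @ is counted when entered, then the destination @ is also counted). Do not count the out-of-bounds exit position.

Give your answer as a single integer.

Answer: 10

Derivation:
Step 1: enter (0,0), '.' pass, move right to (0,1)
Step 2: enter (0,1), '.' pass, move right to (0,2)
Step 3: enter (0,2), '.' pass, move right to (0,3)
Step 4: enter (0,3), '.' pass, move right to (0,4)
Step 5: enter (0,4), '.' pass, move right to (0,5)
Step 6: enter (0,5), '.' pass, move right to (0,6)
Step 7: enter (0,6), '.' pass, move right to (0,7)
Step 8: enter (0,7), '.' pass, move right to (0,8)
Step 9: enter (0,8), '.' pass, move right to (0,9)
Step 10: enter (0,9), '.' pass, move right to (0,10)
Step 11: at (0,10) — EXIT via right edge, pos 0
Path length (cell visits): 10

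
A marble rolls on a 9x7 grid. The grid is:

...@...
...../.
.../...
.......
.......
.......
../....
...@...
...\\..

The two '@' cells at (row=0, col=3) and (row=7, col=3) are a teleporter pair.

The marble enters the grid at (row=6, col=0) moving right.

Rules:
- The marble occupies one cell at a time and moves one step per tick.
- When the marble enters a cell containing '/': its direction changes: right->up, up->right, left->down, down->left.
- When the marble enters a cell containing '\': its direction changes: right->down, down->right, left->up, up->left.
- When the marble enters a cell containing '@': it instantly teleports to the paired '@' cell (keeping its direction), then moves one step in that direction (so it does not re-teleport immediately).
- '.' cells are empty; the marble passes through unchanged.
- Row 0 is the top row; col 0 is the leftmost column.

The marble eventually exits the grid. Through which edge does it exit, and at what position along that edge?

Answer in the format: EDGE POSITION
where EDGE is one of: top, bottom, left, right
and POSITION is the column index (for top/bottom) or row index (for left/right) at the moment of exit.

Step 1: enter (6,0), '.' pass, move right to (6,1)
Step 2: enter (6,1), '.' pass, move right to (6,2)
Step 3: enter (6,2), '/' deflects right->up, move up to (5,2)
Step 4: enter (5,2), '.' pass, move up to (4,2)
Step 5: enter (4,2), '.' pass, move up to (3,2)
Step 6: enter (3,2), '.' pass, move up to (2,2)
Step 7: enter (2,2), '.' pass, move up to (1,2)
Step 8: enter (1,2), '.' pass, move up to (0,2)
Step 9: enter (0,2), '.' pass, move up to (-1,2)
Step 10: at (-1,2) — EXIT via top edge, pos 2

Answer: top 2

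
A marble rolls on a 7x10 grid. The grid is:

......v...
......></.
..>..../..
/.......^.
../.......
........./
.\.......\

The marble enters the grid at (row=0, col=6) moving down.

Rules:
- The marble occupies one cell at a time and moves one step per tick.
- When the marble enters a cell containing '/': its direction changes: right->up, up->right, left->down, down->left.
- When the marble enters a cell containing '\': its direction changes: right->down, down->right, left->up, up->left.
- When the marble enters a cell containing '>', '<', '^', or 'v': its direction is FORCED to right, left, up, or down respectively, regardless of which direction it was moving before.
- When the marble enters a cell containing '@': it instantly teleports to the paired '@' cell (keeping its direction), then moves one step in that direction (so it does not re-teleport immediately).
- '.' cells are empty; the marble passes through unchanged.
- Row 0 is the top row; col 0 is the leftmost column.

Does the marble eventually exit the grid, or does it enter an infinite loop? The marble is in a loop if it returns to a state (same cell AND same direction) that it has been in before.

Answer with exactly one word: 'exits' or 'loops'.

Step 1: enter (0,6), 'v' forces down->down, move down to (1,6)
Step 2: enter (1,6), '>' forces down->right, move right to (1,7)
Step 3: enter (1,7), '<' forces right->left, move left to (1,6)
Step 4: enter (1,6), '>' forces left->right, move right to (1,7)
Step 5: at (1,7) dir=right — LOOP DETECTED (seen before)

Answer: loops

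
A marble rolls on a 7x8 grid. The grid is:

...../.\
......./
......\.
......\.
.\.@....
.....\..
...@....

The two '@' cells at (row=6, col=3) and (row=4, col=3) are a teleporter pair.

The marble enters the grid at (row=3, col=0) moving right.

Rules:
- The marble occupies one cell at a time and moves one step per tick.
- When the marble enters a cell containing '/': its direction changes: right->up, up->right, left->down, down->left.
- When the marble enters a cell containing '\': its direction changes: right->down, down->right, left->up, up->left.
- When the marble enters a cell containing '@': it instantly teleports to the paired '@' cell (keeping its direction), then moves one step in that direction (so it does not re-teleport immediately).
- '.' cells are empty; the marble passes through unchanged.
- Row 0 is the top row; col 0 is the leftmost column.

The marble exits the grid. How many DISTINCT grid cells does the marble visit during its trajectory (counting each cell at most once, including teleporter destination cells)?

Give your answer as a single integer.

Answer: 10

Derivation:
Step 1: enter (3,0), '.' pass, move right to (3,1)
Step 2: enter (3,1), '.' pass, move right to (3,2)
Step 3: enter (3,2), '.' pass, move right to (3,3)
Step 4: enter (3,3), '.' pass, move right to (3,4)
Step 5: enter (3,4), '.' pass, move right to (3,5)
Step 6: enter (3,5), '.' pass, move right to (3,6)
Step 7: enter (3,6), '\' deflects right->down, move down to (4,6)
Step 8: enter (4,6), '.' pass, move down to (5,6)
Step 9: enter (5,6), '.' pass, move down to (6,6)
Step 10: enter (6,6), '.' pass, move down to (7,6)
Step 11: at (7,6) — EXIT via bottom edge, pos 6
Distinct cells visited: 10 (path length 10)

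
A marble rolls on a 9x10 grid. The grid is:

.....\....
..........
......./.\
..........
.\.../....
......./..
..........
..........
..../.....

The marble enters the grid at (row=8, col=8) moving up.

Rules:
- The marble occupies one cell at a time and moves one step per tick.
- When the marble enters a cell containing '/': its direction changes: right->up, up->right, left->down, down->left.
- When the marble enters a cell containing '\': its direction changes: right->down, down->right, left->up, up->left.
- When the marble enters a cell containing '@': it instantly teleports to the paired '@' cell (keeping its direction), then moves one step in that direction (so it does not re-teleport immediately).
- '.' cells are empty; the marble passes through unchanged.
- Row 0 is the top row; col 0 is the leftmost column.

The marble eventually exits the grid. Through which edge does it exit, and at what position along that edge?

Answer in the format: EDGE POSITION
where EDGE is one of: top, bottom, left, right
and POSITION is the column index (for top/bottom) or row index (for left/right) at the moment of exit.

Step 1: enter (8,8), '.' pass, move up to (7,8)
Step 2: enter (7,8), '.' pass, move up to (6,8)
Step 3: enter (6,8), '.' pass, move up to (5,8)
Step 4: enter (5,8), '.' pass, move up to (4,8)
Step 5: enter (4,8), '.' pass, move up to (3,8)
Step 6: enter (3,8), '.' pass, move up to (2,8)
Step 7: enter (2,8), '.' pass, move up to (1,8)
Step 8: enter (1,8), '.' pass, move up to (0,8)
Step 9: enter (0,8), '.' pass, move up to (-1,8)
Step 10: at (-1,8) — EXIT via top edge, pos 8

Answer: top 8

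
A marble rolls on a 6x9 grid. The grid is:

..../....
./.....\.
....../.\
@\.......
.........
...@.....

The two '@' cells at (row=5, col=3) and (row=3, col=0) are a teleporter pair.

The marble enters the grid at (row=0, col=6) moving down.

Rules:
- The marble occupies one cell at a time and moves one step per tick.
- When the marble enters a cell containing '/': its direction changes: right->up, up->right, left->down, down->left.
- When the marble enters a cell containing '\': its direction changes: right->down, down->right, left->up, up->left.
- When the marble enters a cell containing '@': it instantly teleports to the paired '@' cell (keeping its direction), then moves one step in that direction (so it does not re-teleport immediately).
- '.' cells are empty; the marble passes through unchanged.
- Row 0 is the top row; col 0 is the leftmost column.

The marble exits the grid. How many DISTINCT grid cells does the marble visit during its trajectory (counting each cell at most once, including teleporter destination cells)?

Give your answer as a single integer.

Answer: 9

Derivation:
Step 1: enter (0,6), '.' pass, move down to (1,6)
Step 2: enter (1,6), '.' pass, move down to (2,6)
Step 3: enter (2,6), '/' deflects down->left, move left to (2,5)
Step 4: enter (2,5), '.' pass, move left to (2,4)
Step 5: enter (2,4), '.' pass, move left to (2,3)
Step 6: enter (2,3), '.' pass, move left to (2,2)
Step 7: enter (2,2), '.' pass, move left to (2,1)
Step 8: enter (2,1), '.' pass, move left to (2,0)
Step 9: enter (2,0), '.' pass, move left to (2,-1)
Step 10: at (2,-1) — EXIT via left edge, pos 2
Distinct cells visited: 9 (path length 9)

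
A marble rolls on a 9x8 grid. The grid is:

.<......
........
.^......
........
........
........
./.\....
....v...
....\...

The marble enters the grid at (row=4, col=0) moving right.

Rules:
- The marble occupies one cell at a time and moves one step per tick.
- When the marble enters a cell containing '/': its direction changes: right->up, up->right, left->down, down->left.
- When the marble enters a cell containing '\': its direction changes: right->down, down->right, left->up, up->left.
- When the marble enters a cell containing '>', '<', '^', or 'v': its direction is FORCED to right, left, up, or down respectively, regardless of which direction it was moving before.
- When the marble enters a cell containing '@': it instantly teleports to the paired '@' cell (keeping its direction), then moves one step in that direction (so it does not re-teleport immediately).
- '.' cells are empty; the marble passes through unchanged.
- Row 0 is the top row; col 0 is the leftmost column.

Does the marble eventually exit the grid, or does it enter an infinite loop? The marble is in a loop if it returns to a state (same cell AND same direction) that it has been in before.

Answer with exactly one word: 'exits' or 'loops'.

Step 1: enter (4,0), '.' pass, move right to (4,1)
Step 2: enter (4,1), '.' pass, move right to (4,2)
Step 3: enter (4,2), '.' pass, move right to (4,3)
Step 4: enter (4,3), '.' pass, move right to (4,4)
Step 5: enter (4,4), '.' pass, move right to (4,5)
Step 6: enter (4,5), '.' pass, move right to (4,6)
Step 7: enter (4,6), '.' pass, move right to (4,7)
Step 8: enter (4,7), '.' pass, move right to (4,8)
Step 9: at (4,8) — EXIT via right edge, pos 4

Answer: exits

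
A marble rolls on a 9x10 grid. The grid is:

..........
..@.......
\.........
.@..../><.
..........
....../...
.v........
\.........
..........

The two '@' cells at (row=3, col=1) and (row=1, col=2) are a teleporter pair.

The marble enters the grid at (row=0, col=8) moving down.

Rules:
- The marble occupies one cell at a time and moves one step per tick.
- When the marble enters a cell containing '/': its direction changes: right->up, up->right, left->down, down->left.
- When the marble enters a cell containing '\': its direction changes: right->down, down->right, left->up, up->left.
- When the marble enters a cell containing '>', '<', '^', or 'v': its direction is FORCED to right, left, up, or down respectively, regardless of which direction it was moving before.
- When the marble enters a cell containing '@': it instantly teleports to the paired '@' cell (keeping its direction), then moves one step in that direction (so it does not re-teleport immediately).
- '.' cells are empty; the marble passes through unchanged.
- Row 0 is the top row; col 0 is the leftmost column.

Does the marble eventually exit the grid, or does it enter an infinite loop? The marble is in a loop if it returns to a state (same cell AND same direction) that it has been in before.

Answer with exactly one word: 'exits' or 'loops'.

Answer: loops

Derivation:
Step 1: enter (0,8), '.' pass, move down to (1,8)
Step 2: enter (1,8), '.' pass, move down to (2,8)
Step 3: enter (2,8), '.' pass, move down to (3,8)
Step 4: enter (3,8), '<' forces down->left, move left to (3,7)
Step 5: enter (3,7), '>' forces left->right, move right to (3,8)
Step 6: enter (3,8), '<' forces right->left, move left to (3,7)
Step 7: at (3,7) dir=left — LOOP DETECTED (seen before)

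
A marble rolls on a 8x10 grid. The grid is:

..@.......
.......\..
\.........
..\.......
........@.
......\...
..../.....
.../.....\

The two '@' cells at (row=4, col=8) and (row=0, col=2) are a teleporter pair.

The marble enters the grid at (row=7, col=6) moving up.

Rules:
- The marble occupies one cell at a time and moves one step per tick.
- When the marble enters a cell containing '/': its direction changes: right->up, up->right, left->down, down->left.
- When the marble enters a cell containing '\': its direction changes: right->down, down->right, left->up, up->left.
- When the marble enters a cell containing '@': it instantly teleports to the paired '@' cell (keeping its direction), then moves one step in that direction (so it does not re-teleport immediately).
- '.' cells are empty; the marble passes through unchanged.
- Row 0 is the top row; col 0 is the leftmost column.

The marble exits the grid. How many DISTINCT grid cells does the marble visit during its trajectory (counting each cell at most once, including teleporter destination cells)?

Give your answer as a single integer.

Step 1: enter (7,6), '.' pass, move up to (6,6)
Step 2: enter (6,6), '.' pass, move up to (5,6)
Step 3: enter (5,6), '\' deflects up->left, move left to (5,5)
Step 4: enter (5,5), '.' pass, move left to (5,4)
Step 5: enter (5,4), '.' pass, move left to (5,3)
Step 6: enter (5,3), '.' pass, move left to (5,2)
Step 7: enter (5,2), '.' pass, move left to (5,1)
Step 8: enter (5,1), '.' pass, move left to (5,0)
Step 9: enter (5,0), '.' pass, move left to (5,-1)
Step 10: at (5,-1) — EXIT via left edge, pos 5
Distinct cells visited: 9 (path length 9)

Answer: 9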